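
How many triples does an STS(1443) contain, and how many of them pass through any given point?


An STS(v) is a 2-(v, 3, 1) BIBD: block size k = 3, λ = 1.
Replication: r(k − 1) = λ(v − 1) ⇒ r·2 = 1443 − 1 = 1442 ⇒ r = 721.
Block count: bk = vr ⇒ b·3 = 1443·721 = 1040403 ⇒ b = 346801.
(Check via b = v(v − 1)/6 = 1443·1442/6 = 2080806/6 = 346801.)

r = 721, b = 346801.


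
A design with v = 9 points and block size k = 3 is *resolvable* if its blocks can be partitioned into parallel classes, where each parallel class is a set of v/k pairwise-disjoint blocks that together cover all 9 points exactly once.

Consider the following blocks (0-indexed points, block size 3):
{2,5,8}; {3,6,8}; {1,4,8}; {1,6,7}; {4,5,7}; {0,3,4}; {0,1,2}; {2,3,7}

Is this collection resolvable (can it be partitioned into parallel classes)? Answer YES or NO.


v = 9, block size k = 3, number of blocks = 8.
For resolvability, blocks must partition into parallel classes of size v/k = 3.
Total blocks must therefore be a multiple of 3: 8 = 3·2 + 2 ⇒ not divisible ✗.
Resolvable? NO.

NO


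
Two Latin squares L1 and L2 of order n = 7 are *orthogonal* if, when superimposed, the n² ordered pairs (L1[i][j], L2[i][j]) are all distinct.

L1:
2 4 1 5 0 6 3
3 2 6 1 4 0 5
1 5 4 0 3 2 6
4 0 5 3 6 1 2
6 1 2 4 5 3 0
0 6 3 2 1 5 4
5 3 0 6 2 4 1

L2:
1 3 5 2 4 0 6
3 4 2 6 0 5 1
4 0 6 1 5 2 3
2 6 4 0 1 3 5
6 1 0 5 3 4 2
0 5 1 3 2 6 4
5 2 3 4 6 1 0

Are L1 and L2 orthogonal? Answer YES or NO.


Form the n² = 49 superimposed pairs (L1[i][j], L2[i][j]), row by row (rows and columns indexed from 0):
row 0: (2,1) (4,3) (1,5) (5,2) (0,4) (6,0) (3,6)
row 1: (3,3) (2,4) (6,2) (1,6) (4,0) (0,5) (5,1)
row 2: (1,4) (5,0) (4,6) (0,1) (3,5) (2,2) (6,3)
row 3: (4,2) (0,6) (5,4) (3,0) (6,1) (1,3) (2,5)
row 4: (6,6) (1,1) (2,0) (4,5) (5,3) (3,4) (0,2)
row 5: (0,0) (6,5) (3,1) (2,3) (1,2) (5,6) (4,4)
row 6: (5,5) (3,2) (0,3) (6,4) (2,6) (4,1) (1,0)
Orthogonality requires all 49 pairs distinct.
Check by first coordinate: for each symbol s of L1, list the L2 entries in the n cells where L1 = s; they must all differ.
  L1 = 0: L2 entries (in reading order) 4, 5, 1, 6, 2, 0, 3 — all 7 distinct ✓
  L1 = 1: L2 entries (in reading order) 5, 6, 4, 3, 1, 2, 0 — all 7 distinct ✓
  L1 = 2: L2 entries (in reading order) 1, 4, 2, 5, 0, 3, 6 — all 7 distinct ✓
  L1 = 3: L2 entries (in reading order) 6, 3, 5, 0, 4, 1, 2 — all 7 distinct ✓
  L1 = 4: L2 entries (in reading order) 3, 0, 6, 2, 5, 4, 1 — all 7 distinct ✓
  L1 = 5: L2 entries (in reading order) 2, 1, 0, 4, 3, 6, 5 — all 7 distinct ✓
  L1 = 6: L2 entries (in reading order) 0, 2, 3, 1, 6, 5, 4 — all 7 distinct ✓
Every symbol of L1 meets every symbol of L2 exactly once, so all 49 pairs are distinct (49 of 49).
Conclusion: YES.

YES


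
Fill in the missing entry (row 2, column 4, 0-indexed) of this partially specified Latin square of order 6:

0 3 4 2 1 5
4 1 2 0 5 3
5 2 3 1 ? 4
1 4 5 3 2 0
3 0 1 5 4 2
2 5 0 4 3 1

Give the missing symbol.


Row 2 contains symbols [1, 2, 3, 4, 5] — missing [0].
Column 4 contains symbols [1, 2, 3, 4, 5] — missing [0].
The missing symbol must appear in both missing sets; intersection = [0].
Therefore the hidden value is 0.

Missing value = 0.


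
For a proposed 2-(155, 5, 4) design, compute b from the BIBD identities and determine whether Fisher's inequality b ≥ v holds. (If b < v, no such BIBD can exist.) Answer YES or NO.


b = λv(v − 1)/(k(k − 1)) = 4·155·154/(5·4) = 95480/20 = 4774.
Compare with v = 155: b ≥ v, so Fisher's inequality holds.

YES


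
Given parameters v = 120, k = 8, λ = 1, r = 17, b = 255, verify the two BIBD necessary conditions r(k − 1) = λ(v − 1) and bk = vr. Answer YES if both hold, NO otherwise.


Condition (i): r(k − 1) = 17·7 = 119; λ(v − 1) = 1·119 = 119. Match? YES.
Condition (ii): bk = 255·8 = 2040; vr = 120·17 = 2040. Match? YES.
Both conditions hold? YES.

YES


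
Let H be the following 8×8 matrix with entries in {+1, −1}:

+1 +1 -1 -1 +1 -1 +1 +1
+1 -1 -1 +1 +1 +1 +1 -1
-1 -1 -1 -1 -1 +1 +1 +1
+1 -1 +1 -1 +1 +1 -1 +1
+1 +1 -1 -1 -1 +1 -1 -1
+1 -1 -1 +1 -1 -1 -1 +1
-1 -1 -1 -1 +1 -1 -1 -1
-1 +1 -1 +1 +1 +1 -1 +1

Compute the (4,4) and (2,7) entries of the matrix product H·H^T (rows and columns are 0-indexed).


Row 2 of H: [-1, -1, -1, -1, -1, 1, 1, 1].
Row 4 of H: [1, 1, -1, -1, -1, 1, -1, -1].
Row 7 of H: [-1, 1, -1, 1, 1, 1, -1, 1].
(H·H^T)[4][4] = Σ_j H[4][j]·H[4][j] = (1)² + (1)² + (-1)² + (-1)² + (-1)² + (1)² + (-1)² + (-1)² = 1 + 1 + 1 + 1 + 1 + 1 + 1 + 1 = 8.
(H·H^T)[2][7] = Σ_j H[2][j]·H[7][j] = (-1)·(-1) + (-1)·(1) + (-1)·(-1) + (-1)·(1) + (-1)·(1) + (1)·(1) + (1)·(-1) + (1)·(1) = 1 + -1 + 1 + -1 + -1 + 1 + -1 + 1 = 0.
So rows 2 and 7 are orthogonal; the diagonal entry equals n = 8.

(4,4) entry = 8; (2,7) entry = 0.


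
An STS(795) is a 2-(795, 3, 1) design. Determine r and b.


An STS(v) is a 2-(v, 3, 1) BIBD: block size k = 3, λ = 1.
Replication: r(k − 1) = λ(v − 1) ⇒ r·2 = 795 − 1 = 794 ⇒ r = 397.
Block count: b = v(v − 1)/6 = 795·794/6 = 631230/6 = 105205.
(Check via bk = vr: 105205·3 = 315615 = 795·397 = 315615 ✓.)

r = 397, b = 105205.


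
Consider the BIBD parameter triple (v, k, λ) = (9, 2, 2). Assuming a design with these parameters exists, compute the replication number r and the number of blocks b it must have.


Any 2-(v, k, λ) BIBD satisfies two necessary conditions:
  (i)  Each point sits in r blocks, and counting incidences through any fixed point gives r(k − 1) = λ(v − 1), so r = λ(v − 1)/(k − 1).
  (ii) Total incidences bk = vr, so b = vr/k.
Step 1: r = λ(v − 1)/(k − 1) = 2·(9 − 1)/(2 − 1) = 2·8/1 = 16/1 = 16.
Step 2: b = vr/k = 9·16/2 = 144/2 = 72.
Check integrality: r = 16 ∈ Z ✓, b = 72 ∈ Z ✓.
(These identities are necessary conditions: they determine r and b for any design with these parameters, but do not by themselves prove that one exists.)

r = 16, b = 72.


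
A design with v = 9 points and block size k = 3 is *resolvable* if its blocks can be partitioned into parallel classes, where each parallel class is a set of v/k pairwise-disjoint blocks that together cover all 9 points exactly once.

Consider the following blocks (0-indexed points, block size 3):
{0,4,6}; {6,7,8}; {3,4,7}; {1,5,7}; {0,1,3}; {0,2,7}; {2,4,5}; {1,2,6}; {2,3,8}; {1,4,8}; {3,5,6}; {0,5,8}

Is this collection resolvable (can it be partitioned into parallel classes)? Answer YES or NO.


v = 9, block size k = 3, number of blocks = 12.
For resolvability, blocks must partition into parallel classes of size v/k = 3.
Total blocks must therefore be a multiple of 3: 12 = 3·4 + 0 ⇒ divisible ✓.
Greedy packing gives 4 candidate class(es). Each should be a full parallel class (size 3, covers all 9 points).
  Class 1 (3 blocks): {0,4,6}; {1,5,7}; {2,3,8}. Points covered: [0, 1, 2, 3, 4, 5, 6, 7, 8].
  Class 2 (3 blocks): {6,7,8}; {0,1,3}; {2,4,5}. Points covered: [0, 1, 2, 3, 4, 5, 6, 7, 8].
  Class 3 (3 blocks): {3,4,7}; {1,2,6}; {0,5,8}. Points covered: [0, 1, 2, 3, 4, 5, 6, 7, 8].
  Class 4 (3 blocks): {0,2,7}; {1,4,8}; {3,5,6}. Points covered: [0, 1, 2, 3, 4, 5, 6, 7, 8].
All classes full (size 3)? YES. All classes cover every point? YES.
Resolvable? YES.

YES


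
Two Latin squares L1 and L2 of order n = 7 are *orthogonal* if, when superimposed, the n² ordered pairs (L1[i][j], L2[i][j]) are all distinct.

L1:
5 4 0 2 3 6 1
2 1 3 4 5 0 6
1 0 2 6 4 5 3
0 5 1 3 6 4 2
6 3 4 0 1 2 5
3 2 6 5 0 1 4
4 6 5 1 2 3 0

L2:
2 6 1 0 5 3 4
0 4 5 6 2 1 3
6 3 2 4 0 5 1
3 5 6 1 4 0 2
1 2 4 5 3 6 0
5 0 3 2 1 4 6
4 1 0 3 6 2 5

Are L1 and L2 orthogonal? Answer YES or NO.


Form the n² = 49 superimposed pairs (L1[i][j], L2[i][j]), row by row (rows and columns indexed from 0):
row 0: (5,2) (4,6) (0,1) (2,0) (3,5) (6,3) (1,4)
row 1: (2,0) (1,4) (3,5) (4,6) (5,2) (0,1) (6,3)
row 2: (1,6) (0,3) (2,2) (6,4) (4,0) (5,5) (3,1)
row 3: (0,3) (5,5) (1,6) (3,1) (6,4) (4,0) (2,2)
row 4: (6,1) (3,2) (4,4) (0,5) (1,3) (2,6) (5,0)
row 5: (3,5) (2,0) (6,3) (5,2) (0,1) (1,4) (4,6)
row 6: (4,4) (6,1) (5,0) (1,3) (2,6) (3,2) (0,5)
Orthogonality requires all 49 pairs distinct.
But the pair (2,0) repeats: cell (0,3) has L1 = 2, L2 = 0, and cell (1,0) has L1 = 2, L2 = 0.
A repeated pair means some other pair never occurs (only 21 distinct pairs out of 49), so the squares are not orthogonal.
Conclusion: NO.

NO


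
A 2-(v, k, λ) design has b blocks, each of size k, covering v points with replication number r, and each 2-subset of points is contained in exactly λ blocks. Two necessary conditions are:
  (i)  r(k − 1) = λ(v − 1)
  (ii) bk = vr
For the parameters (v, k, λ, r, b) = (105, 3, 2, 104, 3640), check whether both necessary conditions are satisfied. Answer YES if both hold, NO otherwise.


Condition (i): r(k − 1) = 104·2 = 208; λ(v − 1) = 2·104 = 208. Match? YES.
Condition (ii): bk = 3640·3 = 10920; vr = 105·104 = 10920. Match? YES.
Both conditions hold? YES.

YES


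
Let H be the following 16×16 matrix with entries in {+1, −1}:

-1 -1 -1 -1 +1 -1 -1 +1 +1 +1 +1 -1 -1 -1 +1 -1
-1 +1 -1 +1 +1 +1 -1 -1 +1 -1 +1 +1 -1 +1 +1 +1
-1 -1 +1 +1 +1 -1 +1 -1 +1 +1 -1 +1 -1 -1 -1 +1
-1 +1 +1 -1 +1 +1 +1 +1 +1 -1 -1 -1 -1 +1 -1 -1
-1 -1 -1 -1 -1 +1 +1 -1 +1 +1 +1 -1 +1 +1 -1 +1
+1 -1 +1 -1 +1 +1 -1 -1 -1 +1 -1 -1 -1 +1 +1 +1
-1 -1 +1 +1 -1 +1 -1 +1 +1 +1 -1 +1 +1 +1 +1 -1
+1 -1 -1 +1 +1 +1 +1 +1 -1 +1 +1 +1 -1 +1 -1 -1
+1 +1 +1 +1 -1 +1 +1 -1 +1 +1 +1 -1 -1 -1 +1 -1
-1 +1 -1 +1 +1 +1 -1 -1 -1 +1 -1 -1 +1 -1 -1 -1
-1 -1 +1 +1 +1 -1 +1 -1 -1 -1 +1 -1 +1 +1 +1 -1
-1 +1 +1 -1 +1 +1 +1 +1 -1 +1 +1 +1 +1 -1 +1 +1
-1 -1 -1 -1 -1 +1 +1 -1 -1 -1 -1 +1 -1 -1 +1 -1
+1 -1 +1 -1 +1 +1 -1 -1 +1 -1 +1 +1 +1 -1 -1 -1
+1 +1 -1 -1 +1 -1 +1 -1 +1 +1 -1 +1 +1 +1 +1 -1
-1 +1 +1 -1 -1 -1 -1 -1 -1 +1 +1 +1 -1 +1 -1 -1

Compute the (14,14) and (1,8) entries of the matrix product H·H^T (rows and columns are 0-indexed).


Row 1 of H: [-1, 1, -1, 1, 1, 1, -1, -1, 1, -1, 1, 1, -1, 1, 1, 1].
Row 8 of H: [1, 1, 1, 1, -1, 1, 1, -1, 1, 1, 1, -1, -1, -1, 1, -1].
Row 14 of H: [1, 1, -1, -1, 1, -1, 1, -1, 1, 1, -1, 1, 1, 1, 1, -1].
(H·H^T)[14][14] = Σ_j H[14][j]·H[14][j] = (1)² + (1)² + (-1)² + (-1)² + (1)² + (-1)² + (1)² + (-1)² + (1)² + (1)² + (-1)² + (1)² + (1)² + (1)² + (1)² + (-1)² = 1 + 1 + 1 + 1 + 1 + 1 + 1 + 1 + 1 + 1 + 1 + 1 + 1 + 1 + 1 + 1 = 16.
(H·H^T)[1][8] = Σ_j H[1][j]·H[8][j] = (-1)·(1) + (1)·(1) + (-1)·(1) + (1)·(1) + (1)·(-1) + (1)·(1) + (-1)·(1) + (-1)·(-1) + (1)·(1) + (-1)·(1) + (1)·(1) + (1)·(-1) + (-1)·(-1) + (1)·(-1) + (1)·(1) + (1)·(-1) = -1 + 1 + -1 + 1 + -1 + 1 + -1 + 1 + 1 + -1 + 1 + -1 + 1 + -1 + 1 + -1 = 0.
So rows 1 and 8 are orthogonal; the diagonal entry equals n = 16.

(14,14) entry = 16; (1,8) entry = 0.


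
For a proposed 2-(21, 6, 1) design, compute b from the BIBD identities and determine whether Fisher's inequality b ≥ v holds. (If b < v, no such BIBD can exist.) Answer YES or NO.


b = λv(v − 1)/(k(k − 1)) = 1·21·20/(6·5) = 420/30 = 14.
Compare with v = 21: b < v, so Fisher's inequality fails.

NO


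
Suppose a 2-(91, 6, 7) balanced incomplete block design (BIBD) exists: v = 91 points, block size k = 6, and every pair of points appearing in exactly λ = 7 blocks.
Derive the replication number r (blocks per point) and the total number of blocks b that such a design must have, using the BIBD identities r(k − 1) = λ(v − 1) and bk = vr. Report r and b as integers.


Any 2-(v, k, λ) BIBD satisfies two necessary conditions:
  (i)  Each point sits in r blocks, and counting incidences through any fixed point gives r(k − 1) = λ(v − 1), so r = λ(v − 1)/(k − 1).
  (ii) Total incidences bk = vr, so b = vr/k.
Step 1: r = λ(v − 1)/(k − 1) = 7·(91 − 1)/(6 − 1) = 7·90/5 = 630/5 = 126.
Step 2: b = vr/k = 91·126/6 = 11466/6 = 1911.
Check integrality: r = 126 ∈ Z ✓, b = 1911 ∈ Z ✓.
(These identities are necessary conditions: they determine r and b for any design with these parameters, but do not by themselves prove that one exists.)

r = 126, b = 1911.


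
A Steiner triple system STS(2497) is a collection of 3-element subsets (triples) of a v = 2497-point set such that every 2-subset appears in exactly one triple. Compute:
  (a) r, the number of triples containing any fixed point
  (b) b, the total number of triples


An STS(v) is a 2-(v, 3, 1) BIBD: block size k = 3, λ = 1.
Replication: r(k − 1) = λ(v − 1) ⇒ r·2 = 2497 − 1 = 2496 ⇒ r = 1248.
Block count: b = v(v − 1)/6 = 2497·2496/6 = 6232512/6 = 1038752.
(Check via bk = vr: 1038752·3 = 3116256 = 2497·1248 = 3116256 ✓.)

r = 1248, b = 1038752.


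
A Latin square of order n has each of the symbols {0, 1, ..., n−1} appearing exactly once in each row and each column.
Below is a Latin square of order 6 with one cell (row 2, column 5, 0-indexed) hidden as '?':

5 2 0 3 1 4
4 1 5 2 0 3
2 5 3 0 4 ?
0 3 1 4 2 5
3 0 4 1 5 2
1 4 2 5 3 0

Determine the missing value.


Row 2 contains symbols [0, 2, 3, 4, 5] — missing [1].
Column 5 contains symbols [0, 2, 3, 4, 5] — missing [1].
The missing symbol must appear in both missing sets; intersection = [1].
Therefore the hidden value is 1.

Missing value = 1.


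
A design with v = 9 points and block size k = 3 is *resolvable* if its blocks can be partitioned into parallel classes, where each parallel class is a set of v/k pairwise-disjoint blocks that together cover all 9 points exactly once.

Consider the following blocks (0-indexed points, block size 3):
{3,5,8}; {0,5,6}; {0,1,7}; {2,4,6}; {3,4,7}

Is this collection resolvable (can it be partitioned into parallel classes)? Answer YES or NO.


v = 9, block size k = 3, number of blocks = 5.
For resolvability, blocks must partition into parallel classes of size v/k = 3.
Total blocks must therefore be a multiple of 3: 5 = 3·1 + 2 ⇒ not divisible ✗.
Resolvable? NO.

NO


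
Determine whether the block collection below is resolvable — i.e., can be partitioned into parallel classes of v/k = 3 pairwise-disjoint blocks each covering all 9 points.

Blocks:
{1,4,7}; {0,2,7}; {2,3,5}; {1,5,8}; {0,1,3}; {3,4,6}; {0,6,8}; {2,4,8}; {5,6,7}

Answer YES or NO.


v = 9, block size k = 3, number of blocks = 9.
For resolvability, blocks must partition into parallel classes of size v/k = 3.
Total blocks must therefore be a multiple of 3: 9 = 3·3 + 0 ⇒ divisible ✓.
Greedy packing gives 3 candidate class(es). Each should be a full parallel class (size 3, covers all 9 points).
  Class 1 (3 blocks): {1,4,7}; {2,3,5}; {0,6,8}. Points covered: [0, 1, 2, 3, 4, 5, 6, 7, 8].
  Class 2 (3 blocks): {0,2,7}; {1,5,8}; {3,4,6}. Points covered: [0, 1, 2, 3, 4, 5, 6, 7, 8].
  Class 3 (3 blocks): {0,1,3}; {2,4,8}; {5,6,7}. Points covered: [0, 1, 2, 3, 4, 5, 6, 7, 8].
All classes full (size 3)? YES. All classes cover every point? YES.
Resolvable? YES.

YES


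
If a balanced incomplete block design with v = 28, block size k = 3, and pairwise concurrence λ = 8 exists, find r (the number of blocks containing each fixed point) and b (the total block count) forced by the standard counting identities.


Any 2-(v, k, λ) BIBD satisfies two necessary conditions:
  (i)  Each point sits in r blocks, and counting incidences through any fixed point gives r(k − 1) = λ(v − 1), so r = λ(v − 1)/(k − 1).
  (ii) Total incidences bk = vr, so b = vr/k.
Step 1: r = λ(v − 1)/(k − 1) = 8·(28 − 1)/(3 − 1) = 8·27/2 = 216/2 = 108.
Step 2: b = vr/k = 28·108/3 = 3024/3 = 1008.
Check integrality: r = 108 ∈ Z ✓, b = 1008 ∈ Z ✓.
(These identities are necessary conditions: they determine r and b for any design with these parameters, but do not by themselves prove that one exists.)

r = 108, b = 1008.


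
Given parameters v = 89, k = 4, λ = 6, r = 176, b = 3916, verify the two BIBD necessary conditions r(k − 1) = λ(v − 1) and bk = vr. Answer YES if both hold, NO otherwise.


Condition (i): r(k − 1) = 176·3 = 528; λ(v − 1) = 6·88 = 528. Match? YES.
Condition (ii): bk = 3916·4 = 15664; vr = 89·176 = 15664. Match? YES.
Both conditions hold? YES.

YES


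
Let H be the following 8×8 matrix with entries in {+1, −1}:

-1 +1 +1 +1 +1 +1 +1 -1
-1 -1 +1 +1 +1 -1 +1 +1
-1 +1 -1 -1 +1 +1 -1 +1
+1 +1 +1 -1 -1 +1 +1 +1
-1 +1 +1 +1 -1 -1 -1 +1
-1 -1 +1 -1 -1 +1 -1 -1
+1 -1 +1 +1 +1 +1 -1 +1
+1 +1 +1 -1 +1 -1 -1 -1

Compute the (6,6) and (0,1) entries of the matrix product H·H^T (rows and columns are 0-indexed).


Row 0 of H: [-1, 1, 1, 1, 1, 1, 1, -1].
Row 1 of H: [-1, -1, 1, 1, 1, -1, 1, 1].
Row 6 of H: [1, -1, 1, 1, 1, 1, -1, 1].
(H·H^T)[6][6] = Σ_j H[6][j]·H[6][j] = (1)² + (-1)² + (1)² + (1)² + (1)² + (1)² + (-1)² + (1)² = 1 + 1 + 1 + 1 + 1 + 1 + 1 + 1 = 8.
(H·H^T)[0][1] = Σ_j H[0][j]·H[1][j] = (-1)·(-1) + (1)·(-1) + (1)·(1) + (1)·(1) + (1)·(1) + (1)·(-1) + (1)·(1) + (-1)·(1) = 1 + -1 + 1 + 1 + 1 + -1 + 1 + -1 = 2.
Rows 0 and 1 are not orthogonal (dot product = 2 ≠ 0), so H is not a Hadamard matrix.

(6,6) entry = 8; (0,1) entry = 2.


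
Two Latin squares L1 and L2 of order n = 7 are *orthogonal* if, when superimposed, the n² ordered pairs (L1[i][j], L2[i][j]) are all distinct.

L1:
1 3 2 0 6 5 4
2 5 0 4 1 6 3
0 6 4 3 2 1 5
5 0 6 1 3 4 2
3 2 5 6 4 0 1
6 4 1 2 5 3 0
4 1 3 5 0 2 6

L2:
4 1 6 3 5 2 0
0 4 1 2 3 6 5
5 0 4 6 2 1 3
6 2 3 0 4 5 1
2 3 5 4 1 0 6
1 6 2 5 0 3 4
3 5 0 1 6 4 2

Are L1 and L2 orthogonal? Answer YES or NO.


Form the n² = 49 superimposed pairs (L1[i][j], L2[i][j]), row by row (rows and columns indexed from 0):
row 0: (1,4) (3,1) (2,6) (0,3) (6,5) (5,2) (4,0)
row 1: (2,0) (5,4) (0,1) (4,2) (1,3) (6,6) (3,5)
row 2: (0,5) (6,0) (4,4) (3,6) (2,2) (1,1) (5,3)
row 3: (5,6) (0,2) (6,3) (1,0) (3,4) (4,5) (2,1)
row 4: (3,2) (2,3) (5,5) (6,4) (4,1) (0,0) (1,6)
row 5: (6,1) (4,6) (1,2) (2,5) (5,0) (3,3) (0,4)
row 6: (4,3) (1,5) (3,0) (5,1) (0,6) (2,4) (6,2)
Orthogonality requires all 49 pairs distinct.
Check by first coordinate: for each symbol s of L1, list the L2 entries in the n cells where L1 = s; they must all differ.
  L1 = 0: L2 entries (in reading order) 3, 1, 5, 2, 0, 4, 6 — all 7 distinct ✓
  L1 = 1: L2 entries (in reading order) 4, 3, 1, 0, 6, 2, 5 — all 7 distinct ✓
  L1 = 2: L2 entries (in reading order) 6, 0, 2, 1, 3, 5, 4 — all 7 distinct ✓
  L1 = 3: L2 entries (in reading order) 1, 5, 6, 4, 2, 3, 0 — all 7 distinct ✓
  L1 = 4: L2 entries (in reading order) 0, 2, 4, 5, 1, 6, 3 — all 7 distinct ✓
  L1 = 5: L2 entries (in reading order) 2, 4, 3, 6, 5, 0, 1 — all 7 distinct ✓
  L1 = 6: L2 entries (in reading order) 5, 6, 0, 3, 4, 1, 2 — all 7 distinct ✓
Every symbol of L1 meets every symbol of L2 exactly once, so all 49 pairs are distinct (49 of 49).
Conclusion: YES.

YES


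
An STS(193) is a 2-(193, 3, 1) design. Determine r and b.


An STS(v) is a 2-(v, 3, 1) BIBD: block size k = 3, λ = 1.
Replication: r(k − 1) = λ(v − 1) ⇒ r·2 = 193 − 1 = 192 ⇒ r = 96.
Block count: b = v(v − 1)/6 = 193·192/6 = 37056/6 = 6176.
(Check via bk = vr: 6176·3 = 18528 = 193·96 = 18528 ✓.)

r = 96, b = 6176.


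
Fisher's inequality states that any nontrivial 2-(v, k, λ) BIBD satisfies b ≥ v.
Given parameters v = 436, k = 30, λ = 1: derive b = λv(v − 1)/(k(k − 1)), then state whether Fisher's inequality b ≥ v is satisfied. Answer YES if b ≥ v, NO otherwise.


b = λv(v − 1)/(k(k − 1)) = 1·436·435/(30·29) = 189660/870 = 218.
Compare with v = 436: b < v, so Fisher's inequality fails.

NO


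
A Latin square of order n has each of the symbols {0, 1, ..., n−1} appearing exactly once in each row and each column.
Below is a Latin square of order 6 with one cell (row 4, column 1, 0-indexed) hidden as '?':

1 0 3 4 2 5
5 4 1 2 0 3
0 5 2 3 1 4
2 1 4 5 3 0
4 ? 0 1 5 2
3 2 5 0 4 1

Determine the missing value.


Row 4 contains symbols [0, 1, 2, 4, 5] — missing [3].
Column 1 contains symbols [0, 1, 2, 4, 5] — missing [3].
The missing symbol must appear in both missing sets; intersection = [3].
Therefore the hidden value is 3.

Missing value = 3.


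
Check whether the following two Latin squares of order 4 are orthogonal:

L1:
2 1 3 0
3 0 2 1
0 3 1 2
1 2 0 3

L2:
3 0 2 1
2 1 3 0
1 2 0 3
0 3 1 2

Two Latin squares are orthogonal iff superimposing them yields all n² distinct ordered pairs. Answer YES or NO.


Form the n² = 16 superimposed pairs (L1[i][j], L2[i][j]), row by row (rows and columns indexed from 0):
row 0: (2,3) (1,0) (3,2) (0,1)
row 1: (3,2) (0,1) (2,3) (1,0)
row 2: (0,1) (3,2) (1,0) (2,3)
row 3: (1,0) (2,3) (0,1) (3,2)
Orthogonality requires all 16 pairs distinct.
But the pair (3,2) repeats: cell (0,2) has L1 = 3, L2 = 2, and cell (1,0) has L1 = 3, L2 = 2.
A repeated pair means some other pair never occurs (only 4 distinct pairs out of 16), so the squares are not orthogonal.
Conclusion: NO.

NO


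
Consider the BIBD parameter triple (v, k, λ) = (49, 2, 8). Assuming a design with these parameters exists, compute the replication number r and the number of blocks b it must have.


Any 2-(v, k, λ) BIBD satisfies two necessary conditions:
  (i)  Each point sits in r blocks, and counting incidences through any fixed point gives r(k − 1) = λ(v − 1), so r = λ(v − 1)/(k − 1).
  (ii) Total incidences bk = vr, so b = vr/k.
Step 1: r = λ(v − 1)/(k − 1) = 8·(49 − 1)/(2 − 1) = 8·48/1 = 384/1 = 384.
Step 2: b = vr/k = 49·384/2 = 18816/2 = 9408.
Check integrality: r = 384 ∈ Z ✓, b = 9408 ∈ Z ✓.
(These identities are necessary conditions: they determine r and b for any design with these parameters, but do not by themselves prove that one exists.)

r = 384, b = 9408.


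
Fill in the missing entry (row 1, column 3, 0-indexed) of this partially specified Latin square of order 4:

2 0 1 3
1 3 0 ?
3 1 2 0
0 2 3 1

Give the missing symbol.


Row 1 contains symbols [0, 1, 3] — missing [2].
Column 3 contains symbols [0, 1, 3] — missing [2].
The missing symbol must appear in both missing sets; intersection = [2].
Therefore the hidden value is 2.

Missing value = 2.


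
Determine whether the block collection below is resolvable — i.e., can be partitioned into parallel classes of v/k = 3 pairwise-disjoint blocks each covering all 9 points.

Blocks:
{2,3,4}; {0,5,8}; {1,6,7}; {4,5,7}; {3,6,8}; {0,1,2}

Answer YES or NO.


v = 9, block size k = 3, number of blocks = 6.
For resolvability, blocks must partition into parallel classes of size v/k = 3.
Total blocks must therefore be a multiple of 3: 6 = 3·2 + 0 ⇒ divisible ✓.
Greedy packing gives 2 candidate class(es). Each should be a full parallel class (size 3, covers all 9 points).
  Class 1 (3 blocks): {2,3,4}; {0,5,8}; {1,6,7}. Points covered: [0, 1, 2, 3, 4, 5, 6, 7, 8].
  Class 2 (3 blocks): {4,5,7}; {3,6,8}; {0,1,2}. Points covered: [0, 1, 2, 3, 4, 5, 6, 7, 8].
All classes full (size 3)? YES. All classes cover every point? YES.
Resolvable? YES.

YES


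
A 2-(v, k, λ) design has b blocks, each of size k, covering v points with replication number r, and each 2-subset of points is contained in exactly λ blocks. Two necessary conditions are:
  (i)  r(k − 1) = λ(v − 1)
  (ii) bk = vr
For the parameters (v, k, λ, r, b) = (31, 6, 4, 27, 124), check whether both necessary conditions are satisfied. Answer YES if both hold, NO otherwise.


Condition (i): r(k − 1) = 27·5 = 135; λ(v − 1) = 4·30 = 120. Match? NO.
Condition (ii): bk = 124·6 = 744; vr = 31·27 = 837. Match? NO.
Both conditions hold? NO.

NO


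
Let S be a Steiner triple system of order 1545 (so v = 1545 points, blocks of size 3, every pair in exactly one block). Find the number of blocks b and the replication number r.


An STS(v) is a 2-(v, 3, 1) BIBD: block size k = 3, λ = 1.
Replication: r(k − 1) = λ(v − 1) ⇒ r·2 = 1545 − 1 = 1544 ⇒ r = 772.
Block count: bk = vr ⇒ b·3 = 1545·772 = 1192740 ⇒ b = 397580.

r = 772, b = 397580.


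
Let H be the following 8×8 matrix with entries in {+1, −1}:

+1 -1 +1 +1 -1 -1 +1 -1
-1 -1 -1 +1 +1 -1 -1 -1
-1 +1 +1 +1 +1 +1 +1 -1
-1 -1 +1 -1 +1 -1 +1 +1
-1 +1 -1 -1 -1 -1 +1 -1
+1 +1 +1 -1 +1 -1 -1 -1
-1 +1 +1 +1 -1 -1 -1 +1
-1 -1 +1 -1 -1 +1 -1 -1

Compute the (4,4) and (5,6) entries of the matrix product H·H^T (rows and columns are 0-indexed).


Row 4 of H: [-1, 1, -1, -1, -1, -1, 1, -1].
Row 5 of H: [1, 1, 1, -1, 1, -1, -1, -1].
Row 6 of H: [-1, 1, 1, 1, -1, -1, -1, 1].
(H·H^T)[4][4] = Σ_j H[4][j]·H[4][j] = (-1)² + (1)² + (-1)² + (-1)² + (-1)² + (-1)² + (1)² + (-1)² = 1 + 1 + 1 + 1 + 1 + 1 + 1 + 1 = 8.
(H·H^T)[5][6] = Σ_j H[5][j]·H[6][j] = (1)·(-1) + (1)·(1) + (1)·(1) + (-1)·(1) + (1)·(-1) + (-1)·(-1) + (-1)·(-1) + (-1)·(1) = -1 + 1 + 1 + -1 + -1 + 1 + 1 + -1 = 0.
So rows 5 and 6 are orthogonal; the diagonal entry equals n = 8.

(4,4) entry = 8; (5,6) entry = 0.


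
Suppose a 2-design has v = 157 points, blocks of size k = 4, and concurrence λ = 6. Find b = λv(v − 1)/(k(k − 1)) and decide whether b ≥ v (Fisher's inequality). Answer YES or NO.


b = λv(v − 1)/(k(k − 1)) = 6·157·156/(4·3) = 146952/12 = 12246.
Compare with v = 157: b ≥ v, so Fisher's inequality holds.

YES


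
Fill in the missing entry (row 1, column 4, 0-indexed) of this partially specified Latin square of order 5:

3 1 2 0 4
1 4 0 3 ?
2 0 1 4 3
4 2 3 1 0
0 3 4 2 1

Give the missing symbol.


Row 1 contains symbols [0, 1, 3, 4] — missing [2].
Column 4 contains symbols [0, 1, 3, 4] — missing [2].
The missing symbol must appear in both missing sets; intersection = [2].
Therefore the hidden value is 2.

Missing value = 2.


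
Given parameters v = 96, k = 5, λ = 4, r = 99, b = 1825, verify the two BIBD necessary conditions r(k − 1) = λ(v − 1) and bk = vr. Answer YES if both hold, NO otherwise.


Condition (i): r(k − 1) = 99·4 = 396; λ(v − 1) = 4·95 = 380. Match? NO.
Condition (ii): bk = 1825·5 = 9125; vr = 96·99 = 9504. Match? NO.
Both conditions hold? NO.

NO


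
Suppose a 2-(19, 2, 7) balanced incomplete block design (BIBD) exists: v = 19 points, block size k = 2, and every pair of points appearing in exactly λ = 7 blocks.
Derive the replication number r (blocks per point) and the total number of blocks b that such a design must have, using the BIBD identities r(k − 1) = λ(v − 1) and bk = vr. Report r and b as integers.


Any 2-(v, k, λ) BIBD satisfies two necessary conditions:
  (i)  Each point sits in r blocks, and counting incidences through any fixed point gives r(k − 1) = λ(v − 1), so r = λ(v − 1)/(k − 1).
  (ii) Total incidences bk = vr, so b = vr/k.
Step 1: r = λ(v − 1)/(k − 1) = 7·(19 − 1)/(2 − 1) = 7·18/1 = 126/1 = 126.
Step 2: b = vr/k = 19·126/2 = 2394/2 = 1197.
Check integrality: r = 126 ∈ Z ✓, b = 1197 ∈ Z ✓.
(These identities are necessary conditions: they determine r and b for any design with these parameters, but do not by themselves prove that one exists.)

r = 126, b = 1197.


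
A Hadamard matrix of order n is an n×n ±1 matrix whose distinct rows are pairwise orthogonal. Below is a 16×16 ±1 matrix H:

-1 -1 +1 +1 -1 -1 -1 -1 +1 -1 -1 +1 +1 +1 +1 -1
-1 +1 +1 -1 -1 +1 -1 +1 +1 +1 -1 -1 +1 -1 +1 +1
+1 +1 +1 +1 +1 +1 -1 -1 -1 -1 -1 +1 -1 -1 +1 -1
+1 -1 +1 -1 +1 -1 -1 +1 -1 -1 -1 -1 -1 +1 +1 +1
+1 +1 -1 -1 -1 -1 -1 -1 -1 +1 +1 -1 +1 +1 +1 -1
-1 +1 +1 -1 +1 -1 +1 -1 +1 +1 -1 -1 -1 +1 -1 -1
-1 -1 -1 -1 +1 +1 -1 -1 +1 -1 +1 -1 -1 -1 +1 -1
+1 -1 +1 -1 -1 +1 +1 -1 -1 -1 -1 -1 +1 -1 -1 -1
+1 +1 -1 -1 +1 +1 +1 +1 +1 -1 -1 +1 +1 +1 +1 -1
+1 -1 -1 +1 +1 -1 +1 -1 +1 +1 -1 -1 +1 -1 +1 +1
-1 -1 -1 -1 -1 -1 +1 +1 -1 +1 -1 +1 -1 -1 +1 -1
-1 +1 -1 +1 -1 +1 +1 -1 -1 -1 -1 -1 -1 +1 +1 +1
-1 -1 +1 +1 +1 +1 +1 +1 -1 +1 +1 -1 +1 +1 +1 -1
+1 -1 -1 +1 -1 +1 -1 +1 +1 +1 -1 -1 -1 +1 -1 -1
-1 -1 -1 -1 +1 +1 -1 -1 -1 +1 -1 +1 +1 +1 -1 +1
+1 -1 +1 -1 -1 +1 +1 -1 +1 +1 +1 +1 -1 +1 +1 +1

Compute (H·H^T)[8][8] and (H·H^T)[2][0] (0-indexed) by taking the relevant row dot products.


Row 0 of H: [-1, -1, 1, 1, -1, -1, -1, -1, 1, -1, -1, 1, 1, 1, 1, -1].
Row 2 of H: [1, 1, 1, 1, 1, 1, -1, -1, -1, -1, -1, 1, -1, -1, 1, -1].
Row 8 of H: [1, 1, -1, -1, 1, 1, 1, 1, 1, -1, -1, 1, 1, 1, 1, -1].
(H·H^T)[8][8] = Σ_j H[8][j]·H[8][j] = (1)² + (1)² + (-1)² + (-1)² + (1)² + (1)² + (1)² + (1)² + (1)² + (-1)² + (-1)² + (1)² + (1)² + (1)² + (1)² + (-1)² = 1 + 1 + 1 + 1 + 1 + 1 + 1 + 1 + 1 + 1 + 1 + 1 + 1 + 1 + 1 + 1 = 16.
(H·H^T)[2][0] = Σ_j H[2][j]·H[0][j] = (1)·(-1) + (1)·(-1) + (1)·(1) + (1)·(1) + (1)·(-1) + (1)·(-1) + (-1)·(-1) + (-1)·(-1) + (-1)·(1) + (-1)·(-1) + (-1)·(-1) + (1)·(1) + (-1)·(1) + (-1)·(1) + (1)·(1) + (-1)·(-1) = -1 + -1 + 1 + 1 + -1 + -1 + 1 + 1 + -1 + 1 + 1 + 1 + -1 + -1 + 1 + 1 = 2.
Rows 2 and 0 are not orthogonal (dot product = 2 ≠ 0), so H is not a Hadamard matrix.

(8,8) entry = 16; (2,0) entry = 2.


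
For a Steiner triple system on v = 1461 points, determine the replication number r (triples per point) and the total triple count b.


An STS(v) is a 2-(v, 3, 1) BIBD: block size k = 3, λ = 1.
Replication: r(k − 1) = λ(v − 1) ⇒ r·2 = 1461 − 1 = 1460 ⇒ r = 730.
Block count: b = v(v − 1)/6 = 1461·1460/6 = 2133060/6 = 355510.
(Check via bk = vr: 355510·3 = 1066530 = 1461·730 = 1066530 ✓.)

r = 730, b = 355510.


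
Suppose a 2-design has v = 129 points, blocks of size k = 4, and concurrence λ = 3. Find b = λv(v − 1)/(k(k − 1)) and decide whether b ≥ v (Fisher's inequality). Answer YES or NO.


r = λ(v − 1)/(k − 1) = 3·128/3 = 128.
b = vr/k = 129·128/4 = 4128.
Fisher's inequality: b ≥ v ⇔ 4128 ≥ 129? YES.

YES


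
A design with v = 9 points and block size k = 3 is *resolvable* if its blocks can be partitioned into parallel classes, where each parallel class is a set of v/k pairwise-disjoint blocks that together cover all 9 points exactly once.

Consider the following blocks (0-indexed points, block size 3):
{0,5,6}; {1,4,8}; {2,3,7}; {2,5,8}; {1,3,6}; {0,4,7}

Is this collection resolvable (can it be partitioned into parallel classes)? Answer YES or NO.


v = 9, block size k = 3, number of blocks = 6.
For resolvability, blocks must partition into parallel classes of size v/k = 3.
Total blocks must therefore be a multiple of 3: 6 = 3·2 + 0 ⇒ divisible ✓.
Greedy packing gives 2 candidate class(es). Each should be a full parallel class (size 3, covers all 9 points).
  Class 1 (3 blocks): {0,5,6}; {1,4,8}; {2,3,7}. Points covered: [0, 1, 2, 3, 4, 5, 6, 7, 8].
  Class 2 (3 blocks): {2,5,8}; {1,3,6}; {0,4,7}. Points covered: [0, 1, 2, 3, 4, 5, 6, 7, 8].
All classes full (size 3)? YES. All classes cover every point? YES.
Resolvable? YES.

YES


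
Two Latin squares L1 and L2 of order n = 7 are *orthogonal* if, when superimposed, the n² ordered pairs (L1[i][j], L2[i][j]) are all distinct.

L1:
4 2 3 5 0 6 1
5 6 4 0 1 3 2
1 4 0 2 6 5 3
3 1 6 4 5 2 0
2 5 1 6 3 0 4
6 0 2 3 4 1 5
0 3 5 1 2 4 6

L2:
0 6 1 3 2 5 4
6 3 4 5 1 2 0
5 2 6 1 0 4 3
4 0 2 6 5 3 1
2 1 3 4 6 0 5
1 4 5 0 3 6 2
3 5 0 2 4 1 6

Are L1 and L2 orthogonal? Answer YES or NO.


Form the n² = 49 superimposed pairs (L1[i][j], L2[i][j]), row by row (rows and columns indexed from 0):
row 0: (4,0) (2,6) (3,1) (5,3) (0,2) (6,5) (1,4)
row 1: (5,6) (6,3) (4,4) (0,5) (1,1) (3,2) (2,0)
row 2: (1,5) (4,2) (0,6) (2,1) (6,0) (5,4) (3,3)
row 3: (3,4) (1,0) (6,2) (4,6) (5,5) (2,3) (0,1)
row 4: (2,2) (5,1) (1,3) (6,4) (3,6) (0,0) (4,5)
row 5: (6,1) (0,4) (2,5) (3,0) (4,3) (1,6) (5,2)
row 6: (0,3) (3,5) (5,0) (1,2) (2,4) (4,1) (6,6)
Orthogonality requires all 49 pairs distinct.
Check by first coordinate: for each symbol s of L1, list the L2 entries in the n cells where L1 = s; they must all differ.
  L1 = 0: L2 entries (in reading order) 2, 5, 6, 1, 0, 4, 3 — all 7 distinct ✓
  L1 = 1: L2 entries (in reading order) 4, 1, 5, 0, 3, 6, 2 — all 7 distinct ✓
  L1 = 2: L2 entries (in reading order) 6, 0, 1, 3, 2, 5, 4 — all 7 distinct ✓
  L1 = 3: L2 entries (in reading order) 1, 2, 3, 4, 6, 0, 5 — all 7 distinct ✓
  L1 = 4: L2 entries (in reading order) 0, 4, 2, 6, 5, 3, 1 — all 7 distinct ✓
  L1 = 5: L2 entries (in reading order) 3, 6, 4, 5, 1, 2, 0 — all 7 distinct ✓
  L1 = 6: L2 entries (in reading order) 5, 3, 0, 2, 4, 1, 6 — all 7 distinct ✓
Every symbol of L1 meets every symbol of L2 exactly once, so all 49 pairs are distinct (49 of 49).
Conclusion: YES.

YES


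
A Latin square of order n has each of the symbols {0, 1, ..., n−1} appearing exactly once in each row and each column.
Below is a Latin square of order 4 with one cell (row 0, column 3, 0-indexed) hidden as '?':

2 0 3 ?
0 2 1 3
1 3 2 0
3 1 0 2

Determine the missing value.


Row 0 contains symbols [0, 2, 3] — missing [1].
Column 3 contains symbols [0, 2, 3] — missing [1].
The missing symbol must appear in both missing sets; intersection = [1].
Therefore the hidden value is 1.

Missing value = 1.


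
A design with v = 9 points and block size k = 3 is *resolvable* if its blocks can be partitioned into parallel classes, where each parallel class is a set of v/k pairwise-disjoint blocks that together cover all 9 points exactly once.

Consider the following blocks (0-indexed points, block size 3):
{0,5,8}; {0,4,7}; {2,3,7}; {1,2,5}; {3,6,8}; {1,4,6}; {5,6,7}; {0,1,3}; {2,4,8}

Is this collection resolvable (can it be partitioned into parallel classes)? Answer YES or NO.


v = 9, block size k = 3, number of blocks = 9.
For resolvability, blocks must partition into parallel classes of size v/k = 3.
Total blocks must therefore be a multiple of 3: 9 = 3·3 + 0 ⇒ divisible ✓.
Greedy packing gives 3 candidate class(es). Each should be a full parallel class (size 3, covers all 9 points).
  Class 1 (3 blocks): {0,5,8}; {2,3,7}; {1,4,6}. Points covered: [0, 1, 2, 3, 4, 5, 6, 7, 8].
  Class 2 (3 blocks): {0,4,7}; {1,2,5}; {3,6,8}. Points covered: [0, 1, 2, 3, 4, 5, 6, 7, 8].
  Class 3 (3 blocks): {5,6,7}; {0,1,3}; {2,4,8}. Points covered: [0, 1, 2, 3, 4, 5, 6, 7, 8].
All classes full (size 3)? YES. All classes cover every point? YES.
Resolvable? YES.

YES


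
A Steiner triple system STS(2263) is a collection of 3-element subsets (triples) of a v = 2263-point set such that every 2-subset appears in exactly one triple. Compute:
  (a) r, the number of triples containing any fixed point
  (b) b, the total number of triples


An STS(v) is a 2-(v, 3, 1) BIBD: block size k = 3, λ = 1.
Replication: r(k − 1) = λ(v − 1) ⇒ r·2 = 2263 − 1 = 2262 ⇒ r = 1131.
Block count: b = v(v − 1)/6 = 2263·2262/6 = 5118906/6 = 853151.

r = 1131, b = 853151.


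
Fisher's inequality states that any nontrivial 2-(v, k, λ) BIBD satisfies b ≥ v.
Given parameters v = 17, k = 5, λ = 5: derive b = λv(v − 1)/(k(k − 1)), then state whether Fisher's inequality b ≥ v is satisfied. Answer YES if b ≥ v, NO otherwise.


r = λ(v − 1)/(k − 1) = 5·16/4 = 20.
b = vr/k = 17·20/5 = 68.
Fisher's inequality: b ≥ v ⇔ 68 ≥ 17? YES.

YES


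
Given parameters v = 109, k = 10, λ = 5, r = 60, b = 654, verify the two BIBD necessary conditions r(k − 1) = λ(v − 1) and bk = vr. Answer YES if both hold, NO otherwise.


Condition (i): r(k − 1) = 60·9 = 540; λ(v − 1) = 5·108 = 540. Match? YES.
Condition (ii): bk = 654·10 = 6540; vr = 109·60 = 6540. Match? YES.
Both conditions hold? YES.

YES


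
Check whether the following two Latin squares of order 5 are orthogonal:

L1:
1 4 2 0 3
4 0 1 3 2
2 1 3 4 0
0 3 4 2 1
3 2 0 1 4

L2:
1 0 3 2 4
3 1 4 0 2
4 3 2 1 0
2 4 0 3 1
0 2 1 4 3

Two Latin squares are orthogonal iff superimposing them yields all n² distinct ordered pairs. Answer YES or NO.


Form the n² = 25 superimposed pairs (L1[i][j], L2[i][j]), row by row (rows and columns indexed from 0):
row 0: (1,1) (4,0) (2,3) (0,2) (3,4)
row 1: (4,3) (0,1) (1,4) (3,0) (2,2)
row 2: (2,4) (1,3) (3,2) (4,1) (0,0)
row 3: (0,2) (3,4) (4,0) (2,3) (1,1)
row 4: (3,0) (2,2) (0,1) (1,4) (4,3)
Orthogonality requires all 25 pairs distinct.
But the pair (0,2) repeats: cell (0,3) has L1 = 0, L2 = 2, and cell (3,0) has L1 = 0, L2 = 2.
A repeated pair means some other pair never occurs (only 15 distinct pairs out of 25), so the squares are not orthogonal.
Conclusion: NO.

NO


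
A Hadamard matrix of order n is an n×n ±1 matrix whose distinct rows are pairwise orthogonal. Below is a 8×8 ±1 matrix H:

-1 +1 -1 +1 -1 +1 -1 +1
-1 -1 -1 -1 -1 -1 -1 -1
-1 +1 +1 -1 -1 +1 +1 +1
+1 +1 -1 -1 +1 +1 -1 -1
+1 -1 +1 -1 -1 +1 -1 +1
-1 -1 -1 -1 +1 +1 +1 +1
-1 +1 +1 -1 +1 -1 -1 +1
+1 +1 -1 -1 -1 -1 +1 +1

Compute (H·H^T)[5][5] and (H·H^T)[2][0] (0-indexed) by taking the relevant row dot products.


Row 0 of H: [-1, 1, -1, 1, -1, 1, -1, 1].
Row 2 of H: [-1, 1, 1, -1, -1, 1, 1, 1].
Row 5 of H: [-1, -1, -1, -1, 1, 1, 1, 1].
(H·H^T)[5][5] = Σ_j H[5][j]·H[5][j] = (-1)² + (-1)² + (-1)² + (-1)² + (1)² + (1)² + (1)² + (1)² = 1 + 1 + 1 + 1 + 1 + 1 + 1 + 1 = 8.
(H·H^T)[2][0] = Σ_j H[2][j]·H[0][j] = (-1)·(-1) + (1)·(1) + (1)·(-1) + (-1)·(1) + (-1)·(-1) + (1)·(1) + (1)·(-1) + (1)·(1) = 1 + 1 + -1 + -1 + 1 + 1 + -1 + 1 = 2.
Rows 2 and 0 are not orthogonal (dot product = 2 ≠ 0), so H is not a Hadamard matrix.

(5,5) entry = 8; (2,0) entry = 2.


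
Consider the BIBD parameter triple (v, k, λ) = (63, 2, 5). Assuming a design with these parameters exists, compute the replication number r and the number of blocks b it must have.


Any 2-(v, k, λ) BIBD satisfies two necessary conditions:
  (i)  Each point sits in r blocks, and counting incidences through any fixed point gives r(k − 1) = λ(v − 1), so r = λ(v − 1)/(k − 1).
  (ii) Total incidences bk = vr, so b = vr/k.
Step 1: r = λ(v − 1)/(k − 1) = 5·(63 − 1)/(2 − 1) = 5·62/1 = 310/1 = 310.
Step 2: b = vr/k = 63·310/2 = 19530/2 = 9765.
Check integrality: r = 310 ∈ Z ✓, b = 9765 ∈ Z ✓.
(These identities are necessary conditions: they determine r and b for any design with these parameters, but do not by themselves prove that one exists.)

r = 310, b = 9765.


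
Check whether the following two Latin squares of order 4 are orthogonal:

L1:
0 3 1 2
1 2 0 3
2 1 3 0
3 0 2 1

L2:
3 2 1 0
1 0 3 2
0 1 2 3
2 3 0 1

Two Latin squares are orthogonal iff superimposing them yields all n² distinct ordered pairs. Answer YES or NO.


Form the n² = 16 superimposed pairs (L1[i][j], L2[i][j]), row by row (rows and columns indexed from 0):
row 0: (0,3) (3,2) (1,1) (2,0)
row 1: (1,1) (2,0) (0,3) (3,2)
row 2: (2,0) (1,1) (3,2) (0,3)
row 3: (3,2) (0,3) (2,0) (1,1)
Orthogonality requires all 16 pairs distinct.
But the pair (1,1) repeats: cell (0,2) has L1 = 1, L2 = 1, and cell (1,0) has L1 = 1, L2 = 1.
A repeated pair means some other pair never occurs (only 4 distinct pairs out of 16), so the squares are not orthogonal.
Conclusion: NO.

NO


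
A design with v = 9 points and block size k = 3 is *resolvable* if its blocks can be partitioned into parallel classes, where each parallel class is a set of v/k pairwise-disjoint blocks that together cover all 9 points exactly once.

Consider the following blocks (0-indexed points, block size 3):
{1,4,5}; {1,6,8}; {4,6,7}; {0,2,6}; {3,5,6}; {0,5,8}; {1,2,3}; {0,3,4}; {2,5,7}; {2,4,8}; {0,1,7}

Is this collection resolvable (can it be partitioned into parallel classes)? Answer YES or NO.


v = 9, block size k = 3, number of blocks = 11.
For resolvability, blocks must partition into parallel classes of size v/k = 3.
Total blocks must therefore be a multiple of 3: 11 = 3·3 + 2 ⇒ not divisible ✗.
Resolvable? NO.

NO


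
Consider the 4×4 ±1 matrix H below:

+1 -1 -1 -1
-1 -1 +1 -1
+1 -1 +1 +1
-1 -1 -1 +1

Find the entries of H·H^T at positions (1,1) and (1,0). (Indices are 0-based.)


Row 0 of H: [1, -1, -1, -1].
Row 1 of H: [-1, -1, 1, -1].
(H·H^T)[1][1] = Σ_j H[1][j]·H[1][j] = (-1)² + (-1)² + (1)² + (-1)² = 1 + 1 + 1 + 1 = 4.
(H·H^T)[1][0] = Σ_j H[1][j]·H[0][j] = (-1)·(1) + (-1)·(-1) + (1)·(-1) + (-1)·(-1) = -1 + 1 + -1 + 1 = 0.
So rows 1 and 0 are orthogonal; the diagonal entry equals n = 4.

(1,1) entry = 4; (1,0) entry = 0.


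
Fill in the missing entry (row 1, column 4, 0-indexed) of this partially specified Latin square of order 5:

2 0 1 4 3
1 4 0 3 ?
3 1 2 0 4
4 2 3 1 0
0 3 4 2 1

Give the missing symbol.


Row 1 contains symbols [0, 1, 3, 4] — missing [2].
Column 4 contains symbols [0, 1, 3, 4] — missing [2].
The missing symbol must appear in both missing sets; intersection = [2].
Therefore the hidden value is 2.

Missing value = 2.
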